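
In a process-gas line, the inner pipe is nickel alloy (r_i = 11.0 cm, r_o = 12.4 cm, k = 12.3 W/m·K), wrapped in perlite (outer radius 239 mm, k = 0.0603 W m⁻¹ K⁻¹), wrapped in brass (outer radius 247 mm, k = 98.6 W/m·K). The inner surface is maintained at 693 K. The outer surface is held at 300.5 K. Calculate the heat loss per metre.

Treat each layer as a resistance in series:
  R'_nickel alloy = ln(0.124/0.110)/(2πk) = 0.1198/(2π·12.3) = 0.001550 m·K/W
  R'_perlite = ln(0.239/0.124)/(2πk) = 0.6562/(2π·0.0603) = 1.732 m·K/W
  R'_brass = ln(0.247/0.239)/(2πk) = 0.03292/(2π·98.6) = 5.315×10^-5 m·K/W
ΣR = 0.001550 + 1.732 + 5.315×10^-5 = 1.734 m·K/W
Q' = ΔT/ΣR = (693 K − 300.5 K)/1.734 = 226 W/m

Q' = 226 W/m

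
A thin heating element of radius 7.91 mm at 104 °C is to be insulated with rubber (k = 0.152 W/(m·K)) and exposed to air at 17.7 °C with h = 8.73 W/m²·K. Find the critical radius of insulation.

r_cr = 1.74 cm

For a cylinder, r_cr = k_ins/h = 0.152/8.73 = 0.0174 m = 1.74 cm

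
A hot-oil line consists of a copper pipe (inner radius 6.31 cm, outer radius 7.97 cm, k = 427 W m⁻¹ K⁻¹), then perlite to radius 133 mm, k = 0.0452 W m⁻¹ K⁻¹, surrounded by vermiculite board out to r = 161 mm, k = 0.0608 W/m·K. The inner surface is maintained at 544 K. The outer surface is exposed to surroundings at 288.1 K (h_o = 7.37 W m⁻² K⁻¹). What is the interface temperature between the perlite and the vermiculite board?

Series thermal resistances, inner to outer:
  R'_copper = ln(0.0797/0.0631)/(2πk) = 0.2335/(2π·427) = 8.705×10^-5 m·K/W
  R'_perlite = ln(0.133/0.0797)/(2πk) = 0.5121/(2π·0.0452) = 1.803 m·K/W
  R'_vermiculite board = ln(0.161/0.133)/(2πk) = 0.1911/(2π·0.0608) = 0.5001 m·K/W
  R'_conv,out = 1/(2πr h) = 1/(2π·0.161·7.37) = 0.1341 m·K/W
ΣR = 8.705×10^-5 + 1.803 + 0.5001 + 0.1341 = 2.437 m·K/W
Q' = ΔT/ΣR = (544 K − 288.1 K)/2.437 = 105.0 W/m
From the inner boundary to the perlite/vermiculite board interface, ΣR_partial = 1.803 m·K/W.
T_interface = T_in − Q'·ΣR_partial = 544 K − (105.0)(1.803) = 354.7 K

T = 354.7 K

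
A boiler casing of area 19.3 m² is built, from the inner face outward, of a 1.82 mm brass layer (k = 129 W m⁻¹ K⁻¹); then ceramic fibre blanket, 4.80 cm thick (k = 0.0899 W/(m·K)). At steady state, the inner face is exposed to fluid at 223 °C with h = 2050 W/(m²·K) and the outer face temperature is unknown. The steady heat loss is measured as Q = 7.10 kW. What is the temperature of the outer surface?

T_out = 26.4 °C

Series resistances:
  R_conv,in = 1/(hA) = 1/(2050·19.3) = 2.527×10^-5 K/W
  R_brass = L/(kA) = 0.00182/(129·19.3) = 7.310×10^-7 K/W
  R_ceramic fibre blanket = L/(kA) = 0.0480/(0.0899·19.3) = 0.02766 K/W
ΣR = 0.02769 K/W
ΔT = Q·ΣR = 7100 × 0.02769 = 196.6 K
Heat flows outward, so T_out = T_in − ΔT = 223 − 196.6 = 26.4 °C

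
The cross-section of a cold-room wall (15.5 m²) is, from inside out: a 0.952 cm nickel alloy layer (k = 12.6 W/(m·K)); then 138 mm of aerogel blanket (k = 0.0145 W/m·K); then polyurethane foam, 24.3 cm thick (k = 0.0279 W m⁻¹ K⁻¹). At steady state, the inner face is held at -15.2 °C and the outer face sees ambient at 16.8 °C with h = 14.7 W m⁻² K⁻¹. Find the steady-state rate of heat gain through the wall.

Q = 27.1 W

Resistance network (inner→outer):
  R_nickel alloy = L/(kA) = 0.00952/(12.6·15.5) = 4.875×10^-5 K/W
  R_aerogel blanket = L/(kA) = 0.138/(0.0145·15.5) = 0.6140 K/W
  R_polyurethane foam = L/(kA) = 0.243/(0.0279·15.5) = 0.5619 K/W
  R_conv,out = 1/(hA) = 1/(14.7·15.5) = 0.004389 K/W
ΣR = 4.875×10^-5 + 0.6140 + 0.5619 + 0.004389 = 1.180 K/W
Q = ΔT/ΣR = (-15.2 °C − 16.8 °C)/1.180 = -27.1 W
(Negative Q ⇒ heat flows inward; heat gain = 27.1 W.)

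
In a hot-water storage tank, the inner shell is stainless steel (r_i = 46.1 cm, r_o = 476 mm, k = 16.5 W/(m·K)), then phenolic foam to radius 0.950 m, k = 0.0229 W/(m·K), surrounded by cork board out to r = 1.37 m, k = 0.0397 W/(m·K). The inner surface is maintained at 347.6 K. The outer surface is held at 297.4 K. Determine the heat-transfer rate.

Q = 11.7 W

Series thermal resistances, inner to outer:
  R_stainless steel = (1/0.461 − 1/0.476)/(4πk) = 0.06836/(4π·16.5) = 3.297×10^-4 K/W
  R_phenolic foam = (1/0.476 − 1/0.950)/(4πk) = 1.048/(4π·0.0229) = 3.643 K/W
  R_cork board = (1/0.950 − 1/1.37)/(4πk) = 0.3227/(4π·0.0397) = 0.6469 K/W
ΣR = 3.297×10^-4 + 3.643 + 0.6469 = 4.290 K/W
Q = ΔT/ΣR = (347.6 K − 297.4 K)/4.290 = 11.7 W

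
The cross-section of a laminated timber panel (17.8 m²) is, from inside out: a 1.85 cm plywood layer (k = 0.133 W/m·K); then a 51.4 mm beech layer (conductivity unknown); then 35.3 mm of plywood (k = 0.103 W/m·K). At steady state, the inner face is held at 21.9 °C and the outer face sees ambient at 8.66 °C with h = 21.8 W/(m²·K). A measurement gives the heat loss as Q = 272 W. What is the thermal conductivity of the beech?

k = 0.152 W/m·K

ΣR = ΔT/Q = |21.9 − 8.66|/272 = 0.04868 K/W
Known resistances:
  R_plywood = L/(kA) = 0.0185/(0.133·17.8) = 0.007814 K/W
  R_plywood = L/(kA) = 0.0353/(0.103·17.8) = 0.01925 K/W
  R_conv,out = 1/(hA) = 1/(21.8·17.8) = 0.002577 K/W
R_beech = ΣR − ΣR_known = 0.04868 − 0.02964 = 0.01904 K/W
L/(kA) = 0.01904 ⇒ k = 0.0514/(0.01904·17.8) = 0.152 W/m·K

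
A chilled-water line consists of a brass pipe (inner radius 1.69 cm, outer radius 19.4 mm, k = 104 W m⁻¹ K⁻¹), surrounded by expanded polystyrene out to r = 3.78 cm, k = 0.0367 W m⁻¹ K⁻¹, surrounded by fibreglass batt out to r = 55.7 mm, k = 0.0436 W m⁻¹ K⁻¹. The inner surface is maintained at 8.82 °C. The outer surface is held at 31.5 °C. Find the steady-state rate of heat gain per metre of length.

Q' = 5.26 W/m

Treat each layer as a resistance in series:
  R'_brass = ln(0.0194/0.0169)/(2πk) = 0.1380/(2π·104) = 2.111×10^-4 m·K/W
  R'_expanded polystyrene = ln(0.0378/0.0194)/(2πk) = 0.6670/(2π·0.0367) = 2.893 m·K/W
  R'_fibreglass batt = ln(0.0557/0.0378)/(2πk) = 0.3877/(2π·0.0436) = 1.415 m·K/W
ΣR = 2.111×10^-4 + 2.893 + 1.415 = 4.308 m·K/W
Q' = ΔT/ΣR = (8.82 °C − 31.5 °C)/4.308 = -5.26 W/m
(Negative Q' ⇒ heat flows inward; heat gain = 5.26 W/m.)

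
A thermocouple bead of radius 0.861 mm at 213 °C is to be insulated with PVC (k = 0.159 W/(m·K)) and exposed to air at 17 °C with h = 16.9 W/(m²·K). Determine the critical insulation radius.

For a sphere, r_cr = 2k_ins/h = 2·0.159/16.9 = 0.0188 m = 1.88 cm

r_cr = 1.88 cm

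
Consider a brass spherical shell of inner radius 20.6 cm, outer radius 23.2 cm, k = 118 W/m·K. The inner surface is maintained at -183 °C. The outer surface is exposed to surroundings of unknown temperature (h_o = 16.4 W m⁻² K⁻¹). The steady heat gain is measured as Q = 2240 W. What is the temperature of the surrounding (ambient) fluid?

T_out = 19.8 °C

Sum the resistances:
  R_brass = (1/0.206 − 1/0.232)/(4πk) = 0.5440/(4π·118) = 3.669×10^-4 K/W
  R_conv,out = 1/(4πr²h) = 1/(4π·0.232²·16.4) = 0.09015 K/W
ΣR = 0.09052 K/W
ΔT = Q·ΣR = 2240 × 0.09052 = 202.8 K
Heat flows inward, so T_out = T_in + ΔT = -183 + 202.8 = 19.8 °C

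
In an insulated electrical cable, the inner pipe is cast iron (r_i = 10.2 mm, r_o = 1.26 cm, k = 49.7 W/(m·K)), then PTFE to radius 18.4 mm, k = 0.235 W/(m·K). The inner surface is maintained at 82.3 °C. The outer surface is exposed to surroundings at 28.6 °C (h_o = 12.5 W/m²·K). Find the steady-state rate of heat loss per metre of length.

Q' = 56.6 W/m

Resistance network (inner→outer):
  R'_cast iron = ln(0.0126/0.0102)/(2πk) = 0.2113/(2π·49.7) = 6.767×10^-4 m·K/W
  R'_PTFE = ln(0.0184/0.0126)/(2πk) = 0.3787/(2π·0.235) = 0.2564 m·K/W
  R'_conv,out = 1/(2πr h) = 1/(2π·0.0184·12.5) = 0.6920 m·K/W
ΣR = 6.767×10^-4 + 0.2564 + 0.6920 = 0.9491 m·K/W
Q' = ΔT/ΣR = (82.3 °C − 28.6 °C)/0.9491 = 56.6 W/m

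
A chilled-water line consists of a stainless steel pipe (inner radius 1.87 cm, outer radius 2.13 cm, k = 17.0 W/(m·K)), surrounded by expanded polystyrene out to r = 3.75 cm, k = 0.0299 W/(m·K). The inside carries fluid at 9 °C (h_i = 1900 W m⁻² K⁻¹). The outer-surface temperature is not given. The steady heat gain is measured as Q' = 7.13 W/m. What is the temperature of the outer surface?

T_out = 30.5 °C

Sum the resistances:
  R'_conv,in = 1/(2πr h) = 1/(2π·0.0187·1900) = 0.004479 m·K/W
  R'_stainless steel = ln(0.0213/0.0187)/(2πk) = 0.1302/(2π·17.0) = 0.001219 m·K/W
  R'_expanded polystyrene = ln(0.0375/0.0213)/(2πk) = 0.5656/(2π·0.0299) = 3.011 m·K/W
ΣR = 3.017 m·K/W
ΔT = Q'·ΣR = 7.13 × 3.017 = 21.51 K
Heat flows inward, so T_out = T_in + ΔT = 9 + 21.51 = 30.5 °C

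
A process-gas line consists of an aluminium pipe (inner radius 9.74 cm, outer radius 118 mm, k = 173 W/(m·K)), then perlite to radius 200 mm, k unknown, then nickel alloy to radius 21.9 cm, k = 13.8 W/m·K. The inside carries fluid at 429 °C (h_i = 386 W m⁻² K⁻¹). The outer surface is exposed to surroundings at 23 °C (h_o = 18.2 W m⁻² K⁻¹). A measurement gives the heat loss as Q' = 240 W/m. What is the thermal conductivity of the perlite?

k = 0.0510 W/m·K

ΣR = ΔT/Q' = |429 − 23|/240 = 1.692 m·K/W
Known resistances:
  R'_conv,in = 1/(2πr h) = 1/(2π·0.0974·386) = 0.004233 m·K/W
  R'_aluminium = ln(0.118/0.0974)/(2πk) = 0.1919/(2π·173) = 1.765×10^-4 m·K/W
  R'_nickel alloy = ln(0.219/0.200)/(2πk) = 0.09075/(2π·13.8) = 0.001047 m·K/W
  R'_conv,out = 1/(2πr h) = 1/(2π·0.219·18.2) = 0.03993 m·K/W
R_perlite = ΣR − ΣR_known = 1.692 − 0.04539 = 1.647 m·K/W
ln(r₂/r₁)/(2πk) = 1.647 ⇒ k = 0.5276/(2π·1.647) = 0.0510 W/m·K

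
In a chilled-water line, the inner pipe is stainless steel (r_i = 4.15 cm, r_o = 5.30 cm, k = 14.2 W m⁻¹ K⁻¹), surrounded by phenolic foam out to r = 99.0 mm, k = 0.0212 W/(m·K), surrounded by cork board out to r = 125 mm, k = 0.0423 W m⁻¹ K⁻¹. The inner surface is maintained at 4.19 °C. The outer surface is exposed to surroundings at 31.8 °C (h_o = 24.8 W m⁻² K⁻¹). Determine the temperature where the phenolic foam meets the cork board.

T = 27.2 °C

Resistance network (inner→outer):
  R'_stainless steel = ln(0.0530/0.0415)/(2πk) = 0.2446/(2π·14.2) = 0.002741 m·K/W
  R'_phenolic foam = ln(0.0990/0.0530)/(2πk) = 0.6248/(2π·0.0212) = 4.691 m·K/W
  R'_cork board = ln(0.125/0.0990)/(2πk) = 0.2332/(2π·0.0423) = 0.8774 m·K/W
  R'_conv,out = 1/(2πr h) = 1/(2π·0.125·24.8) = 0.05134 m·K/W
ΣR = 0.002741 + 4.691 + 0.8774 + 0.05134 = 5.622 m·K/W
Q' = ΔT/ΣR = (4.19 °C − 31.8 °C)/5.622 = -4.911 W/m
From the inner boundary to the phenolic foam/cork board interface, ΣR_partial = 4.694 m·K/W.
T_interface = T_in − Q'·ΣR_partial = 4.19 °C − (-4.911)(4.694) = 27.2 °C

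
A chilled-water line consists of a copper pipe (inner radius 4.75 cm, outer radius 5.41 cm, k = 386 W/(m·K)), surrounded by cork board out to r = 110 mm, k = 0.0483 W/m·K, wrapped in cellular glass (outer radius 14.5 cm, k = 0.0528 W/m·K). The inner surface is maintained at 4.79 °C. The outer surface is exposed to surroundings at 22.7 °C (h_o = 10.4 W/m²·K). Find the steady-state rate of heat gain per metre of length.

Q' = 5.47 W/m

Resistance network (inner→outer):
  R'_copper = ln(0.0541/0.0475)/(2πk) = 0.1301/(2π·386) = 5.364×10^-5 m·K/W
  R'_cork board = ln(0.110/0.0541)/(2πk) = 0.7096/(2π·0.0483) = 2.338 m·K/W
  R'_cellular glass = ln(0.145/0.110)/(2πk) = 0.2763/(2π·0.0528) = 0.8327 m·K/W
  R'_conv,out = 1/(2πr h) = 1/(2π·0.145·10.4) = 0.1055 m·K/W
ΣR = 5.364×10^-5 + 2.338 + 0.8327 + 0.1055 = 3.276 m·K/W
Q' = ΔT/ΣR = (4.79 °C − 22.7 °C)/3.276 = -5.47 W/m
(Negative Q' ⇒ heat flows inward; heat gain = 5.47 W/m.)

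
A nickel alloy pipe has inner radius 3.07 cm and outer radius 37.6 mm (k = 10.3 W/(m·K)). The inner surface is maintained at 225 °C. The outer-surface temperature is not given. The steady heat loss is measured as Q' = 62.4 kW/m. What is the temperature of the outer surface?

Sum the resistances:
  R'_nickel alloy = ln(0.0376/0.0307)/(2πk) = 0.2027/(2π·10.3) = 0.003133 m·K/W
ΣR = 0.003133 m·K/W
ΔT = Q'·ΣR = 62400 × 0.003133 = 195.5 K
Heat flows outward, so T_out = T_in − ΔT = 225 − 195.5 = 29.5 °C

T_out = 29.5 °C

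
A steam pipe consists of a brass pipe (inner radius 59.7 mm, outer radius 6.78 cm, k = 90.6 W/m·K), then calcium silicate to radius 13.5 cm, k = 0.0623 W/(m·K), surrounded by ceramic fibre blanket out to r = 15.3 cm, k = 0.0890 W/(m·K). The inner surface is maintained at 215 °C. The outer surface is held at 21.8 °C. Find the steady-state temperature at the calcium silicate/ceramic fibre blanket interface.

T = 43.6 °C

Resistance network (inner→outer):
  R'_brass = ln(0.0678/0.0597)/(2πk) = 0.1272/(2π·90.6) = 2.235×10^-4 m·K/W
  R'_calcium silicate = ln(0.135/0.0678)/(2πk) = 0.6887/(2π·0.0623) = 1.759 m·K/W
  R'_ceramic fibre blanket = ln(0.153/0.135)/(2πk) = 0.1252/(2π·0.0890) = 0.2238 m·K/W
ΣR = 2.235×10^-4 + 1.759 + 0.2238 = 1.983 m·K/W
Q' = ΔT/ΣR = (215 °C − 21.8 °C)/1.983 = 97.43 W/m
From the inner boundary to the calcium silicate/ceramic fibre blanket interface, ΣR_partial = 1.759 m·K/W.
T_interface = T_in − Q'·ΣR_partial = 215 °C − (97.43)(1.759) = 43.6 °C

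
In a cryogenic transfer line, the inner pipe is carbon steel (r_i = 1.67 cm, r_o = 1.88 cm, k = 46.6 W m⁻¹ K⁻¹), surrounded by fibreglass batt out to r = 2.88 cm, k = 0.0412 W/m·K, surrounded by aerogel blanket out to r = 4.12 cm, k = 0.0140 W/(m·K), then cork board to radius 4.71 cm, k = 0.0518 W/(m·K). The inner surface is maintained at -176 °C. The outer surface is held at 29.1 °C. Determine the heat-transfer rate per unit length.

Q' = 33.5 W/m

Treat each layer as a resistance in series:
  R'_carbon steel = ln(0.0188/0.0167)/(2πk) = 0.1184/(2π·46.6) = 4.045×10^-4 m·K/W
  R'_fibreglass batt = ln(0.0288/0.0188)/(2πk) = 0.4265/(2π·0.0412) = 1.648 m·K/W
  R'_aerogel blanket = ln(0.0412/0.0288)/(2πk) = 0.3581/(2π·0.0140) = 4.071 m·K/W
  R'_cork board = ln(0.0471/0.0412)/(2πk) = 0.1338/(2π·0.0518) = 0.4112 m·K/W
ΣR = 4.045×10^-4 + 1.648 + 4.071 + 0.4112 = 6.131 m·K/W
Q' = ΔT/ΣR = (-176 °C − 29.1 °C)/6.131 = -33.5 W/m
(Negative Q' ⇒ heat flows inward; heat gain = 33.5 W/m.)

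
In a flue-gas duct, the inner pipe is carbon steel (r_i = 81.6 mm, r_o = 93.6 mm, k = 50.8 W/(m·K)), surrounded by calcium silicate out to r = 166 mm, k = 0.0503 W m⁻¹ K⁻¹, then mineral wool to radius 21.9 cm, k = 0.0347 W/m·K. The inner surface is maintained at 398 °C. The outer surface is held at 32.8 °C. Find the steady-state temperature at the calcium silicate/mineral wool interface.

T = 183 °C

Resistance network (inner→outer):
  R'_carbon steel = ln(0.0936/0.0816)/(2πk) = 0.1372/(2π·50.8) = 4.298×10^-4 m·K/W
  R'_calcium silicate = ln(0.166/0.0936)/(2πk) = 0.5730/(2π·0.0503) = 1.813 m·K/W
  R'_mineral wool = ln(0.219/0.166)/(2πk) = 0.2771/(2π·0.0347) = 1.271 m·K/W
ΣR = 4.298×10^-4 + 1.813 + 1.271 = 3.084 m·K/W
Q' = ΔT/ΣR = (398 °C − 32.8 °C)/3.084 = 118.4 W/m
From the inner boundary to the calcium silicate/mineral wool interface, ΣR_partial = 1.813 m·K/W.
T_interface = T_in − Q'·ΣR_partial = 398 °C − (118.4)(1.813) = 183 °C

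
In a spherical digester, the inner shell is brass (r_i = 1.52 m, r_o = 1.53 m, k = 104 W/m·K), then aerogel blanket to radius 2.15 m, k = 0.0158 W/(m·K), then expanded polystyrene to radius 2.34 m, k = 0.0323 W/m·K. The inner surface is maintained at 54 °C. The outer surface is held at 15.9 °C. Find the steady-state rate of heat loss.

Q = 36.6 W

Treat each layer as a resistance in series:
  R_brass = (1/1.52 − 1/1.53)/(4πk) = 0.004300/(4π·104) = 3.290×10^-6 K/W
  R_aerogel blanket = (1/1.53 − 1/2.15)/(4πk) = 0.1885/(4π·0.0158) = 0.9493 K/W
  R_expanded polystyrene = (1/2.15 − 1/2.34)/(4πk) = 0.03777/(4π·0.0323) = 0.09304 K/W
ΣR = 3.290×10^-6 + 0.9493 + 0.09304 = 1.042 K/W
Q = ΔT/ΣR = (54 °C − 15.9 °C)/1.042 = 36.6 W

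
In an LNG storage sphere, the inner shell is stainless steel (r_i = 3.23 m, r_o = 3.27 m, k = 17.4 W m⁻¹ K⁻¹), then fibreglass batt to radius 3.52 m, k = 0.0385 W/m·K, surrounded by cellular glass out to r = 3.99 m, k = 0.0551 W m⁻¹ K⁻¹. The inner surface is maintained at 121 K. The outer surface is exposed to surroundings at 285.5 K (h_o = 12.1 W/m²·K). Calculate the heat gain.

Q = 1760 W

Series thermal resistances, inner to outer:
  R_stainless steel = (1/3.23 − 1/3.27)/(4πk) = 0.003787/(4π·17.4) = 1.732×10^-5 K/W
  R_fibreglass batt = (1/3.27 − 1/3.52)/(4πk) = 0.02172/(4π·0.0385) = 0.04489 K/W
  R_cellular glass = (1/3.52 − 1/3.99)/(4πk) = 0.03346/(4π·0.0551) = 0.04833 K/W
  R_conv,out = 1/(4πr²h) = 1/(4π·3.99²·12.1) = 4.131×10^-4 K/W
ΣR = 1.732×10^-5 + 0.04489 + 0.04833 + 4.131×10^-4 = 0.09365 K/W
Q = ΔT/ΣR = (121 K − 285.5 K)/0.09365 = -1760 W
(Negative Q ⇒ heat flows inward; heat gain = 1760 W.)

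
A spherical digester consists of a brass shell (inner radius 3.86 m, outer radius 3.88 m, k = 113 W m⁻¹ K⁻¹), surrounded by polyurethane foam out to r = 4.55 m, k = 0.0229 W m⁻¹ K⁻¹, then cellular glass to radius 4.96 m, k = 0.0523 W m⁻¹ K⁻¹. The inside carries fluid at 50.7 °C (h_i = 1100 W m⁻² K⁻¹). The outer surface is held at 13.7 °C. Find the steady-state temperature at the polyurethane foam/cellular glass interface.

Series thermal resistances, inner to outer:
  R_conv,in = 1/(4πr²h) = 1/(4π·3.86²·1100) = 4.855×10^-6 K/W
  R_brass = (1/3.86 − 1/3.88)/(4πk) = 0.001335/(4π·113) = 9.404×10^-7 K/W
  R_polyurethane foam = (1/3.88 − 1/4.55)/(4πk) = 0.03795/(4π·0.0229) = 0.1319 K/W
  R_cellular glass = (1/4.55 − 1/4.96)/(4πk) = 0.01817/(4π·0.0523) = 0.02764 K/W
ΣR = 4.855×10^-6 + 9.404×10^-7 + 0.1319 + 0.02764 = 0.1595 K/W
Q = ΔT/ΣR = (50.7 °C − 13.7 °C)/0.1595 = 232.0 W
From the inner boundary to the polyurethane foam/cellular glass interface, ΣR_partial = 0.1319 K/W.
T_interface = T_in − Q·ΣR_partial = 50.7 °C − (232.0)(0.1319) = 20.1 °C

T = 20.1 °C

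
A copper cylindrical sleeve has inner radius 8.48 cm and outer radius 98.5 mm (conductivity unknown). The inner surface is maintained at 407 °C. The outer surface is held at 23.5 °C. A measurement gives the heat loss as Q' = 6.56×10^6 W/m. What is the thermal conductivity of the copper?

k = 408 W/m·K

ΣR = ΔT/Q' = |407 − 23.5|/6.56×10^6 = 5.846×10^-5 m·K/W
ln(r₂/r₁)/(2πk) = 5.846×10^-5 ⇒ k = 0.1498/(2π·5.846×10^-5) = 408 W/m·K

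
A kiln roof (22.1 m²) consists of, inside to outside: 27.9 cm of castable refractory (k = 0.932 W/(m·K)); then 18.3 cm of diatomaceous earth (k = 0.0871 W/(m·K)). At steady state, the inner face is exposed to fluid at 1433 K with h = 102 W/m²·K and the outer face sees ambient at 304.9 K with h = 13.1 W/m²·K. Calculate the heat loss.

Q = 10.0 kW

Series thermal resistances, inner to outer:
  R_conv,in = 1/(hA) = 1/(102·22.1) = 4.436×10^-4 K/W
  R_castable refractory = L/(kA) = 0.279/(0.932·22.1) = 0.01355 K/W
  R_diatomaceous earth = L/(kA) = 0.183/(0.0871·22.1) = 0.09507 K/W
  R_conv,out = 1/(hA) = 1/(13.1·22.1) = 0.003454 K/W
ΣR = 4.436×10^-4 + 0.01355 + 0.09507 + 0.003454 = 0.1125 K/W
Q = ΔT/ΣR = (1433 K − 304.9 K)/0.1125 = 10000 W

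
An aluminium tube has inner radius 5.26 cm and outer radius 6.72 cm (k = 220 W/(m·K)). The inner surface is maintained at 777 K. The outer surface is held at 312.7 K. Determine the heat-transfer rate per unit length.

Q' = 2πk·ΔT/ln(r₂/r₁) = 2π × 220 × 464.3 / ln(0.0672/0.0526) = 2.62×10^6 W/m

Q' = 2620 kW/m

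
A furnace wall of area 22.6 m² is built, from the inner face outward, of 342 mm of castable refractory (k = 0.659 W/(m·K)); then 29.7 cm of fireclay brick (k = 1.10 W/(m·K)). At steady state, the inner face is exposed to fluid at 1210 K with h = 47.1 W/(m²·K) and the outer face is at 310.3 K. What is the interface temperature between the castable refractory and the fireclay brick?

Resistance network (inner→outer):
  R_conv,in = 1/(hA) = 1/(47.1·22.6) = 9.394×10^-4 K/W
  R_castable refractory = L/(kA) = 0.342/(0.659·22.6) = 0.02296 K/W
  R_fireclay brick = L/(kA) = 0.297/(1.10·22.6) = 0.01195 K/W
ΣR = 9.394×10^-4 + 0.02296 + 0.01195 = 0.03585 K/W
Q = ΔT/ΣR = (1210 K − 310.3 K)/0.03585 = 25100 W
From the inner boundary to the castable refractory/fireclay brick interface, ΣR_partial = 0.02390 K/W.
T_interface = T_in − Q·ΣR_partial = 1210 K − (25100)(0.02390) = 610 K

T = 610 K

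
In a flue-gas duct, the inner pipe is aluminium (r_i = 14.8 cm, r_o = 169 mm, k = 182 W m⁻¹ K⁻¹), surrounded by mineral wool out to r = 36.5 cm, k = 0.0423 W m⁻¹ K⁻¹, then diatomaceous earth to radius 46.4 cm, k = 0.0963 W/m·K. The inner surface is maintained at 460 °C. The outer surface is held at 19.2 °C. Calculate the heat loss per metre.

Series thermal resistances, inner to outer:
  R'_aluminium = ln(0.169/0.148)/(2πk) = 0.1327/(2π·182) = 1.160×10^-4 m·K/W
  R'_mineral wool = ln(0.365/0.169)/(2πk) = 0.7700/(2π·0.0423) = 2.897 m·K/W
  R'_diatomaceous earth = ln(0.464/0.365)/(2πk) = 0.2400/(2π·0.0963) = 0.3966 m·K/W
ΣR = 1.160×10^-4 + 2.897 + 0.3966 = 3.294 m·K/W
Q' = ΔT/ΣR = (460 °C − 19.2 °C)/3.294 = 134 W/m

Q' = 134 W/m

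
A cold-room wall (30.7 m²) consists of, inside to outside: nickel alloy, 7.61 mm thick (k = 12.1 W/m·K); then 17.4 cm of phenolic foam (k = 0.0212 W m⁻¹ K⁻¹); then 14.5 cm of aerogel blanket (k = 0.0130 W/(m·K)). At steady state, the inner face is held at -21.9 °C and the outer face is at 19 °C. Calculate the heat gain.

Q = 64.9 W

Series thermal resistances, inner to outer:
  R_nickel alloy = L/(kA) = 0.00761/(12.1·30.7) = 2.049×10^-5 K/W
  R_phenolic foam = L/(kA) = 0.174/(0.0212·30.7) = 0.2673 K/W
  R_aerogel blanket = L/(kA) = 0.145/(0.0130·30.7) = 0.3633 K/W
ΣR = 2.049×10^-5 + 0.2673 + 0.3633 = 0.6306 K/W
Q = ΔT/ΣR = (-21.9 °C − 19 °C)/0.6306 = -64.9 W
(Negative Q ⇒ heat flows inward; heat gain = 64.9 W.)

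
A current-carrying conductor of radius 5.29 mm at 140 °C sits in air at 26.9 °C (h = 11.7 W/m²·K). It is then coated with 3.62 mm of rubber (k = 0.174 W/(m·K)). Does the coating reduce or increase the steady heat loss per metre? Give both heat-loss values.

Critical radius for a cylinder: r_cr = k/h = 0.0149 m = 1.49 cm.
Outer radius after coating: r₂ = 0.00529 + 0.00362 = 0.00891 m.
Since r₁ < r_cr and r₂ ≤ r_cr, the coating moves toward the maximum at r_cr — heat loss rises.
Bare: R = 1/(2πr₁h) = 2.571 m·K/W; Q = 113.1/2.571 = 44.0 W/m.
Coated: R = R_cond + R_conv = 2.004 m·K/W; Q = 113.1/2.004 = 56.4 W/m.

increases: 44.0 → 56.4 W/m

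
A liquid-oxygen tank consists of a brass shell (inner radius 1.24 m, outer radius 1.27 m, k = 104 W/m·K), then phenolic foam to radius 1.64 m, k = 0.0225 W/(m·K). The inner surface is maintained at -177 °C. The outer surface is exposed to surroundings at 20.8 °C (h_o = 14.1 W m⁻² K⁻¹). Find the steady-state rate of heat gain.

Resistance network (inner→outer):
  R_brass = (1/1.24 − 1/1.27)/(4πk) = 0.01905/(4π·104) = 1.458×10^-5 K/W
  R_phenolic foam = (1/1.27 − 1/1.64)/(4πk) = 0.1776/(4π·0.0225) = 0.6283 K/W
  R_conv,out = 1/(4πr²h) = 1/(4π·1.64²·14.1) = 0.002098 K/W
ΣR = 1.458×10^-5 + 0.6283 + 0.002098 = 0.6304 K/W
Q = ΔT/ΣR = (-177 °C − 20.8 °C)/0.6304 = -314 W
(Negative Q ⇒ heat flows inward; heat gain = 314 W.)

Q = 314 W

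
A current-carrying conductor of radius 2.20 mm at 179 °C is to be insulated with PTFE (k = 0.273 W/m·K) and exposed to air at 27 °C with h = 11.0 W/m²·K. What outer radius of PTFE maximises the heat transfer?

For a cylinder, r_cr = k_ins/h = 0.273/11.0 = 0.0248 m = 2.48 cm

r_cr = 2.48 cm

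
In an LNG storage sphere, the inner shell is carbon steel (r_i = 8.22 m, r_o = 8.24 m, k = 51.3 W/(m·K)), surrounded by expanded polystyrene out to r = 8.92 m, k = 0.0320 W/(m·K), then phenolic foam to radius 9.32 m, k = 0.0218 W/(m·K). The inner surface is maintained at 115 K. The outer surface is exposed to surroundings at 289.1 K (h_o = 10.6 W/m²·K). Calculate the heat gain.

Q = 4.28 kW

Resistance network (inner→outer):
  R_carbon steel = (1/8.22 − 1/8.24)/(4πk) = 2.953×10^-4/(4π·51.3) = 4.580×10^-7 K/W
  R_expanded polystyrene = (1/8.24 − 1/8.92)/(4πk) = 0.009252/(4π·0.0320) = 0.02301 K/W
  R_phenolic foam = (1/8.92 − 1/9.32)/(4πk) = 0.004811/(4π·0.0218) = 0.01756 K/W
  R_conv,out = 1/(4πr²h) = 1/(4π·9.32²·10.6) = 8.643×10^-5 K/W
ΣR = 4.580×10^-7 + 0.02301 + 0.01756 + 8.643×10^-5 = 0.04066 K/W
Q = ΔT/ΣR = (115 K − 289.1 K)/0.04066 = -4280 W
(Negative Q ⇒ heat flows inward; heat gain = 4280 W.)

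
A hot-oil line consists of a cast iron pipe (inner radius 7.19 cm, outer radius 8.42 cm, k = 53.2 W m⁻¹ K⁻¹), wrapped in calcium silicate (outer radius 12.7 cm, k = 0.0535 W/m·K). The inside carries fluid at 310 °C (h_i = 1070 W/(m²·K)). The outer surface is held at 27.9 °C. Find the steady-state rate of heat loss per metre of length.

Resistance network (inner→outer):
  R'_conv,in = 1/(2πr h) = 1/(2π·0.0719·1070) = 0.002069 m·K/W
  R'_cast iron = ln(0.0842/0.0719)/(2πk) = 0.1579/(2π·53.2) = 4.724×10^-4 m·K/W
  R'_calcium silicate = ln(0.127/0.0842)/(2πk) = 0.4110/(2π·0.0535) = 1.223 m·K/W
ΣR = 0.002069 + 4.724×10^-4 + 1.223 = 1.226 m·K/W
Q' = ΔT/ΣR = (310 °C − 27.9 °C)/1.226 = 230 W/m

Q' = 230 W/m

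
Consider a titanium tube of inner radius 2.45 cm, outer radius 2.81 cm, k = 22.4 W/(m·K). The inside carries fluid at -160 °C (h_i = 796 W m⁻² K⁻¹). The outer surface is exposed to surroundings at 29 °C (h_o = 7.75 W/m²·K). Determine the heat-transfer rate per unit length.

Series thermal resistances, inner to outer:
  R'_conv,in = 1/(2πr h) = 1/(2π·0.0245·796) = 0.008161 m·K/W
  R'_titanium = ln(0.0281/0.0245)/(2πk) = 0.1371/(2π·22.4) = 9.741×10^-4 m·K/W
  R'_conv,out = 1/(2πr h) = 1/(2π·0.0281·7.75) = 0.7308 m·K/W
ΣR = 0.008161 + 9.741×10^-4 + 0.7308 = 0.7399 m·K/W
Q' = ΔT/ΣR = (-160 °C − 29 °C)/0.7399 = -255 W/m
(Negative Q' ⇒ heat flows inward; heat gain = 255 W/m.)

Q' = 255 W/m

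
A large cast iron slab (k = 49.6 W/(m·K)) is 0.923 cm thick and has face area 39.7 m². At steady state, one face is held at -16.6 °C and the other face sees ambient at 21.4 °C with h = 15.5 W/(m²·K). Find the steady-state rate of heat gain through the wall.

Resistance network (inner→outer):
  R_cast iron = L/(kA) = 0.00923/(49.6·39.7) = 4.687×10^-6 K/W
  R_conv,out = 1/(hA) = 1/(15.5·39.7) = 0.001625 K/W
ΣR = 4.687×10^-6 + 0.001625 = 0.001630 K/W
Q = ΔT/ΣR = (-16.6 °C − 21.4 °C)/0.001630 = -23300 W
(Negative Q ⇒ heat flows inward; heat gain = 23300 W.)

Q = 23.3 kW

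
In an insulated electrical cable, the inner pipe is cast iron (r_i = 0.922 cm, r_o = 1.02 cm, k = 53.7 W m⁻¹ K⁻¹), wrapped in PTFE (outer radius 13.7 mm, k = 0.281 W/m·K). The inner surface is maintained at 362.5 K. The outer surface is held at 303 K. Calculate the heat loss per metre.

Resistance network (inner→outer):
  R'_cast iron = ln(0.0102/0.00922)/(2πk) = 0.1010/(2π·53.7) = 2.994×10^-4 m·K/W
  R'_PTFE = ln(0.0137/0.0102)/(2πk) = 0.2950/(2π·0.281) = 0.1671 m·K/W
ΣR = 2.994×10^-4 + 0.1671 = 0.1674 m·K/W
Q' = ΔT/ΣR = (362.5 K − 303 K)/0.1674 = 355 W/m

Q' = 355 W/m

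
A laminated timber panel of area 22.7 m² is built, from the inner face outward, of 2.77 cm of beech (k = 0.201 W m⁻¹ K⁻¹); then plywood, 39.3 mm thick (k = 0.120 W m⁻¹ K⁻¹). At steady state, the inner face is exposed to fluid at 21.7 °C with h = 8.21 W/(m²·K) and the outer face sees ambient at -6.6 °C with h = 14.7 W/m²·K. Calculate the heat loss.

Q = 981 W

Treat each layer as a resistance in series:
  R_conv,in = 1/(hA) = 1/(8.21·22.7) = 0.005366 K/W
  R_beech = L/(kA) = 0.0277/(0.201·22.7) = 0.006071 K/W
  R_plywood = L/(kA) = 0.0393/(0.120·22.7) = 0.01443 K/W
  R_conv,out = 1/(hA) = 1/(14.7·22.7) = 0.002997 K/W
ΣR = 0.005366 + 0.006071 + 0.01443 + 0.002997 = 0.02886 K/W
Q = ΔT/ΣR = (21.7 °C − -6.6 °C)/0.02886 = 981 W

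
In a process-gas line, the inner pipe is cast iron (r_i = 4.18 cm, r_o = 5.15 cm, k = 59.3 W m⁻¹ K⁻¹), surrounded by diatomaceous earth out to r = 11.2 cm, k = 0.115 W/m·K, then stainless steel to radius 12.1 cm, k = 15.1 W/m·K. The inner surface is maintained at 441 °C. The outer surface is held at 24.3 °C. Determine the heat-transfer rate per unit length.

Resistance network (inner→outer):
  R'_cast iron = ln(0.0515/0.0418)/(2πk) = 0.2087/(2π·59.3) = 5.601×10^-4 m·K/W
  R'_diatomaceous earth = ln(0.112/0.0515)/(2πk) = 0.7769/(2π·0.115) = 1.075 m·K/W
  R'_stainless steel = ln(0.121/0.112)/(2πk) = 0.07729/(2π·15.1) = 8.147×10^-4 m·K/W
ΣR = 5.601×10^-4 + 1.075 + 8.147×10^-4 = 1.076 m·K/W
Q' = ΔT/ΣR = (441 °C − 24.3 °C)/1.076 = 387 W/m

Q' = 387 W/m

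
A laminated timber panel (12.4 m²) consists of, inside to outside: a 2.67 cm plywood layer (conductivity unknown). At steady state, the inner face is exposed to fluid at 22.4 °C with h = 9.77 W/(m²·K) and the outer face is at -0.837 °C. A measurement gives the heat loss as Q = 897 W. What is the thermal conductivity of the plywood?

ΣR = ΔT/Q = |22.4 − -0.837|/897 = 0.02591 K/W
Known resistances:
  R_conv,in = 1/(hA) = 1/(9.77·12.4) = 0.008254 K/W
R_plywood = ΣR − ΣR_known = 0.02591 − 0.008254 = 0.01766 K/W
L/(kA) = 0.01766 ⇒ k = 0.0267/(0.01766·12.4) = 0.122 W/m·K

k = 0.122 W/m·K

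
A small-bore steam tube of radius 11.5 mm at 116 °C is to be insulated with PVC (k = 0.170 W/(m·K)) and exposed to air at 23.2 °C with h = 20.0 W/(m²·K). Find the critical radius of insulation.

r_cr = 0.850 cm

For a cylinder, r_cr = k_ins/h = 0.170/20.0 = 0.00850 m = 0.850 cm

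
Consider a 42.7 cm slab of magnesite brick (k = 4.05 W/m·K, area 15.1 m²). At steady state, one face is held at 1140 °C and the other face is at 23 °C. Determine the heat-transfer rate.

Q = kA·ΔT/L = 4.05 × 15.1 × |1140 °C − 23 °C| / 0.427 = 1.60×10^5 W

Q = 1.60×10^5 W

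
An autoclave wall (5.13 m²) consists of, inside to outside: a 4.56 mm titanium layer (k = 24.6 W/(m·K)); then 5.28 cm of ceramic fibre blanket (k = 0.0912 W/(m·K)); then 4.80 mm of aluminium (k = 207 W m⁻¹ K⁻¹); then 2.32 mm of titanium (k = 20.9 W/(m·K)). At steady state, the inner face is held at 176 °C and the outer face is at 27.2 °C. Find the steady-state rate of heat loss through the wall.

Resistance network (inner→outer):
  R_titanium = L/(kA) = 0.00456/(24.6·5.13) = 3.613×10^-5 K/W
  R_ceramic fibre blanket = L/(kA) = 0.0528/(0.0912·5.13) = 0.1129 K/W
  R_aluminium = L/(kA) = 0.00480/(207·5.13) = 4.520×10^-6 K/W
  R_titanium = L/(kA) = 0.00232/(20.9·5.13) = 2.164×10^-5 K/W
ΣR = 3.613×10^-5 + 0.1129 + 4.520×10^-6 + 2.164×10^-5 = 0.1130 K/W
Q = ΔT/ΣR = (176 °C − 27.2 °C)/0.1130 = 1320 W

Q = 1320 W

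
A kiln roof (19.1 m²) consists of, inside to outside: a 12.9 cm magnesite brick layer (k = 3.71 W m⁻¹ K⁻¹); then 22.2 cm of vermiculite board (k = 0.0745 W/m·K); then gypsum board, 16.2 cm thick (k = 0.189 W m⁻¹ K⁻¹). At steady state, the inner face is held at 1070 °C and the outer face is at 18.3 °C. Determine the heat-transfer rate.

Q = 5.19 kW

Treat each layer as a resistance in series:
  R_magnesite brick = L/(kA) = 0.129/(3.71·19.1) = 0.001820 K/W
  R_vermiculite board = L/(kA) = 0.222/(0.0745·19.1) = 0.1560 K/W
  R_gypsum board = L/(kA) = 0.162/(0.189·19.1) = 0.04488 K/W
ΣR = 0.001820 + 0.1560 + 0.04488 = 0.2027 K/W
Q = ΔT/ΣR = (1070 °C − 18.3 °C)/0.2027 = 5190 W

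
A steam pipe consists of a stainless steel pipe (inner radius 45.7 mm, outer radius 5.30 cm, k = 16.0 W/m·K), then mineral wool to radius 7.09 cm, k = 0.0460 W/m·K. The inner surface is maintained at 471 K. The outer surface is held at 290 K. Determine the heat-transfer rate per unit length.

Resistance network (inner→outer):
  R'_stainless steel = ln(0.0530/0.0457)/(2πk) = 0.1482/(2π·16.0) = 0.001474 m·K/W
  R'_mineral wool = ln(0.0709/0.0530)/(2πk) = 0.2910/(2π·0.0460) = 1.007 m·K/W
ΣR = 0.001474 + 1.007 = 1.008 m·K/W
Q' = ΔT/ΣR = (471 K − 290 K)/1.008 = 180 W/m

Q' = 180 W/m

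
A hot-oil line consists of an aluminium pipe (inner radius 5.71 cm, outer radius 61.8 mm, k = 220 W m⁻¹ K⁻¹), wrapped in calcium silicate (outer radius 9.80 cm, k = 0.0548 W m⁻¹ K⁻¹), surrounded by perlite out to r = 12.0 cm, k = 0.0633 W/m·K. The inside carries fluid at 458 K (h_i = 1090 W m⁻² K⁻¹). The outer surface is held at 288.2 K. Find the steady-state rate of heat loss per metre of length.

Resistance network (inner→outer):
  R'_conv,in = 1/(2πr h) = 1/(2π·0.0571·1090) = 0.002557 m·K/W
  R'_aluminium = ln(0.0618/0.0571)/(2πk) = 0.07910/(2π·220) = 5.722×10^-5 m·K/W
  R'_calcium silicate = ln(0.0980/0.0618)/(2πk) = 0.4611/(2π·0.0548) = 1.339 m·K/W
  R'_perlite = ln(0.120/0.0980)/(2πk) = 0.2025/(2π·0.0633) = 0.5092 m·K/W
ΣR = 0.002557 + 5.722×10^-5 + 1.339 + 0.5092 = 1.851 m·K/W
Q' = ΔT/ΣR = (458 K − 288.2 K)/1.851 = 91.7 W/m

Q' = 91.7 W/m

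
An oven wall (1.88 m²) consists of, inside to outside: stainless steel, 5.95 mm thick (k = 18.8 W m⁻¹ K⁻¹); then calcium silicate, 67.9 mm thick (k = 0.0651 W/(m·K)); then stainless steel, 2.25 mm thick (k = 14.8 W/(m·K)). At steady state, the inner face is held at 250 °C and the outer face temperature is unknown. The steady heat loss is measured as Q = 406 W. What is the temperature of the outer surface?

T_out = 24.7 °C

Sum the resistances:
  R_stainless steel = L/(kA) = 0.00595/(18.8·1.88) = 1.683×10^-4 K/W
  R_calcium silicate = L/(kA) = 0.0679/(0.0651·1.88) = 0.5548 K/W
  R_stainless steel = L/(kA) = 0.00225/(14.8·1.88) = 8.087×10^-5 K/W
ΣR = 0.5550 K/W
ΔT = Q·ΣR = 406 × 0.5550 = 225.3 K
Heat flows outward, so T_out = T_in − ΔT = 250 − 225.3 = 24.7 °C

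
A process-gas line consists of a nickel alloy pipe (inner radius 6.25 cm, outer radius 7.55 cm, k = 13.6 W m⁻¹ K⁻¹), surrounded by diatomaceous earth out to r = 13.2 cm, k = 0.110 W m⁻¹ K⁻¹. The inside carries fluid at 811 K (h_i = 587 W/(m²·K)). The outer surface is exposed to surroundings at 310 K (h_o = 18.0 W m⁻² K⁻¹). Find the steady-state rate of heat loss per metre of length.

Q' = 568 W/m

Resistance network (inner→outer):
  R'_conv,in = 1/(2πr h) = 1/(2π·0.0625·587) = 0.004338 m·K/W
  R'_nickel alloy = ln(0.0755/0.0625)/(2πk) = 0.1890/(2π·13.6) = 0.002211 m·K/W
  R'_diatomaceous earth = ln(0.132/0.0755)/(2πk) = 0.5587/(2π·0.110) = 0.8083 m·K/W
  R'_conv,out = 1/(2πr h) = 1/(2π·0.132·18.0) = 0.06698 m·K/W
ΣR = 0.004338 + 0.002211 + 0.8083 + 0.06698 = 0.8818 m·K/W
Q' = ΔT/ΣR = (811 K − 310 K)/0.8818 = 568 W/m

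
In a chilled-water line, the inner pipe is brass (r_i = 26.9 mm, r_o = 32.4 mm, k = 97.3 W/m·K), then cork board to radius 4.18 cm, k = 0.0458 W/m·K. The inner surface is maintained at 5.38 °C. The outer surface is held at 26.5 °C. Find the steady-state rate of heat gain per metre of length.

Q' = 23.9 W/m

Series thermal resistances, inner to outer:
  R'_brass = ln(0.0324/0.0269)/(2πk) = 0.1860/(2π·97.3) = 3.043×10^-4 m·K/W
  R'_cork board = ln(0.0418/0.0324)/(2πk) = 0.2547/(2π·0.0458) = 0.8852 m·K/W
ΣR = 3.043×10^-4 + 0.8852 = 0.8855 m·K/W
Q' = ΔT/ΣR = (5.38 °C − 26.5 °C)/0.8855 = -23.9 W/m
(Negative Q' ⇒ heat flows inward; heat gain = 23.9 W/m.)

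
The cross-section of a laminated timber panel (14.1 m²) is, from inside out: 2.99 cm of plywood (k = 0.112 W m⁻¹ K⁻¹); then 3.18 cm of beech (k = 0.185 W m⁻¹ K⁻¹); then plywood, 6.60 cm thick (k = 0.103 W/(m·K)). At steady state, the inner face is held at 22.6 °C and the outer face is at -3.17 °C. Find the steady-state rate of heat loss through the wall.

Series thermal resistances, inner to outer:
  R_plywood = L/(kA) = 0.0299/(0.112·14.1) = 0.01893 K/W
  R_beech = L/(kA) = 0.0318/(0.185·14.1) = 0.01219 K/W
  R_plywood = L/(kA) = 0.0660/(0.103·14.1) = 0.04545 K/W
ΣR = 0.01893 + 0.01219 + 0.04545 = 0.07657 K/W
Q = ΔT/ΣR = (22.6 °C − -3.17 °C)/0.07657 = 337 W

Q = 337 W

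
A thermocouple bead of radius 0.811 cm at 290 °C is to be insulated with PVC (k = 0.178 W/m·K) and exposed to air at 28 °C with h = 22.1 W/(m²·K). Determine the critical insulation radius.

For a sphere, r_cr = 2k_ins/h = 2·0.178/22.1 = 0.0161 m = 1.61 cm

r_cr = 1.61 cm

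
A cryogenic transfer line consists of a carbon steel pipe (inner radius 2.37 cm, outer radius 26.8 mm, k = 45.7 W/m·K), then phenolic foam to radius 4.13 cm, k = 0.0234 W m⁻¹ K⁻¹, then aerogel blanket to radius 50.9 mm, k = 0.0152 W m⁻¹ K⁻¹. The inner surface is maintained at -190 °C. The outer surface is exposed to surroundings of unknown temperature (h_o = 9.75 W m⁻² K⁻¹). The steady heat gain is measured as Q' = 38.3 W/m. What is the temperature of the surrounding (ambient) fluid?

Sum the resistances:
  R'_carbon steel = ln(0.0268/0.0237)/(2πk) = 0.1229/(2π·45.7) = 4.281×10^-4 m·K/W
  R'_phenolic foam = ln(0.0413/0.0268)/(2πk) = 0.4325/(2π·0.0234) = 2.941 m·K/W
  R'_aerogel blanket = ln(0.0509/0.0413)/(2πk) = 0.2090/(2π·0.0152) = 2.188 m·K/W
  R'_conv,out = 1/(2πr h) = 1/(2π·0.0509·9.75) = 0.3207 m·K/W
ΣR = 5.451 m·K/W
ΔT = Q'·ΣR = 38.3 × 5.451 = 208.8 K
Heat flows inward, so T_out = T_in + ΔT = -190 + 208.8 = 18.8 °C

T_out = 18.8 °C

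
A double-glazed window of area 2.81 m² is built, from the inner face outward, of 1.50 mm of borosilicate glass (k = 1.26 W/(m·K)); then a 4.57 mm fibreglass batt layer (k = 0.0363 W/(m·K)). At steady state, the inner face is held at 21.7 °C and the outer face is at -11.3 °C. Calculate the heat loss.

Q = 730 W

Resistance network (inner→outer):
  R_borosilicate glass = L/(kA) = 0.00150/(1.26·2.81) = 4.237×10^-4 K/W
  R_fibreglass batt = L/(kA) = 0.00457/(0.0363·2.81) = 0.04480 K/W
ΣR = 4.237×10^-4 + 0.04480 = 0.04522 K/W
Q = ΔT/ΣR = (21.7 °C − -11.3 °C)/0.04522 = 730 W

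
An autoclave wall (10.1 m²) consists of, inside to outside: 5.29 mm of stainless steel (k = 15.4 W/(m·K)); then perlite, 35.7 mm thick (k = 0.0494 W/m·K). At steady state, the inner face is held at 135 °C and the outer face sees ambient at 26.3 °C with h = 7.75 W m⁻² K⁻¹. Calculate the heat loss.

Series thermal resistances, inner to outer:
  R_stainless steel = L/(kA) = 0.00529/(15.4·10.1) = 3.401×10^-5 K/W
  R_perlite = L/(kA) = 0.0357/(0.0494·10.1) = 0.07155 K/W
  R_conv,out = 1/(hA) = 1/(7.75·10.1) = 0.01278 K/W
ΣR = 3.401×10^-5 + 0.07155 + 0.01278 = 0.08436 K/W
Q = ΔT/ΣR = (135 °C − 26.3 °C)/0.08436 = 1290 W

Q = 1290 W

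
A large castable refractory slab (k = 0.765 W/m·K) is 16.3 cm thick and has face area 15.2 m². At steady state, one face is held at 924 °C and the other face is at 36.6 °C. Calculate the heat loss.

Q = kA·ΔT/L = 0.765 × 15.2 × |924 °C − 36.6 °C| / 0.163 = 63300 W

Q = 63.3 kW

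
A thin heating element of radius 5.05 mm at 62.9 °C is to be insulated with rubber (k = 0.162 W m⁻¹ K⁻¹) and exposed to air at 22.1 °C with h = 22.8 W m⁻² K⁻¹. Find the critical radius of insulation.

r_cr = 0.711 cm

For a cylinder, r_cr = k_ins/h = 0.162/22.8 = 0.00711 m = 0.711 cm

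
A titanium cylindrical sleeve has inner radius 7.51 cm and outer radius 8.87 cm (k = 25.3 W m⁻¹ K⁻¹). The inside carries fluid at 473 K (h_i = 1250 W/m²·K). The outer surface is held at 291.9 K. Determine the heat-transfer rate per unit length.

Q' = 66000 W/m

Resistance network (inner→outer):
  R'_conv,in = 1/(2πr h) = 1/(2π·0.0751·1250) = 0.001695 m·K/W
  R'_titanium = ln(0.0887/0.0751)/(2πk) = 0.1664/(2π·25.3) = 0.001047 m·K/W
ΣR = 0.001695 + 0.001047 = 0.002742 m·K/W
Q' = ΔT/ΣR = (473 K − 291.9 K)/0.002742 = 66000 W/m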